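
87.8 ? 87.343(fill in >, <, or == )>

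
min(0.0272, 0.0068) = 0.0068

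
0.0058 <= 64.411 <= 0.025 False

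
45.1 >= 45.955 False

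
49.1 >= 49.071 True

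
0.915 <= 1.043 True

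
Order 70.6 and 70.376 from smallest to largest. 70.376, 70.6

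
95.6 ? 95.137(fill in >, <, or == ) >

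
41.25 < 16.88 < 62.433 False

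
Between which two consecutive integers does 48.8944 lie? 48 and 49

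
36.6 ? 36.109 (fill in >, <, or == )>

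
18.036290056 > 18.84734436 False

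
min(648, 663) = 648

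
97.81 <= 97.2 False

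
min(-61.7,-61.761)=-61.761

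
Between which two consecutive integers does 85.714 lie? 85 and 86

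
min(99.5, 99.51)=99.5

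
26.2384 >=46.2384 False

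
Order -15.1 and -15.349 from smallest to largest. -15.349, -15.1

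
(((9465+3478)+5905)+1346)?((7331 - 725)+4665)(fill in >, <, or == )>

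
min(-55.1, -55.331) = -55.331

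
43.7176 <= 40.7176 False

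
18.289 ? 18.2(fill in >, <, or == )>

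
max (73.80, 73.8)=73.8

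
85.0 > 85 False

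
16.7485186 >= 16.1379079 True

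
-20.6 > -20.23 False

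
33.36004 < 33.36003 False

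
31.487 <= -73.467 False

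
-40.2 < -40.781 False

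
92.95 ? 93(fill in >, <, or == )<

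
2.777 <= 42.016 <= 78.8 True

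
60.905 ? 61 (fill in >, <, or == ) <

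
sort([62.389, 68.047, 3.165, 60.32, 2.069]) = [2.069, 3.165, 60.32, 62.389, 68.047]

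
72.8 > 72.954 False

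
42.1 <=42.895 True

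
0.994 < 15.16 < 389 True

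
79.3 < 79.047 False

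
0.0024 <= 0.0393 True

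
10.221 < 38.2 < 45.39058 True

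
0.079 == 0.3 False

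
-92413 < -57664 True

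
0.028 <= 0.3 True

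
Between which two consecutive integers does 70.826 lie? 70 and 71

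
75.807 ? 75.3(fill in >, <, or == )>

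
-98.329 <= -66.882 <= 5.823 True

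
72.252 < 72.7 True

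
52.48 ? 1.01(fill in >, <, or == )>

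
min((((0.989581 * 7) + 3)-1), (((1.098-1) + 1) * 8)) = 8.784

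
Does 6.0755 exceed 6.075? Yes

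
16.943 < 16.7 False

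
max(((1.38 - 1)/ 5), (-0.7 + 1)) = 0.3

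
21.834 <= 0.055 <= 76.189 False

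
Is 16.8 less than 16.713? No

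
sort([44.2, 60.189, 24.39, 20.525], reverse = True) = [60.189, 44.2, 24.39, 20.525]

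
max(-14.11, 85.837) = 85.837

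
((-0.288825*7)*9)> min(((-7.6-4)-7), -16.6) True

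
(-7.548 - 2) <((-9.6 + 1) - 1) False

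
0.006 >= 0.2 False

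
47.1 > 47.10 False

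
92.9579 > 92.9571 True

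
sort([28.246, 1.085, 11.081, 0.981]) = [0.981, 1.085, 11.081, 28.246]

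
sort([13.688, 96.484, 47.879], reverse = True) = [96.484, 47.879, 13.688]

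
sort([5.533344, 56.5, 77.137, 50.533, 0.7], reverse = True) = [77.137, 56.5, 50.533, 5.533344, 0.7]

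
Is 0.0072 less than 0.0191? Yes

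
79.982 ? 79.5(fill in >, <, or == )>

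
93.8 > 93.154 True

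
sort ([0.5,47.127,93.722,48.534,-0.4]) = [-0.4,0.5,47.127,48.534,93.722]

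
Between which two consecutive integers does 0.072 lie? 0 and 1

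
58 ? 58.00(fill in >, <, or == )==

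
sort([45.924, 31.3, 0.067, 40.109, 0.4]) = [0.067, 0.4, 31.3, 40.109, 45.924]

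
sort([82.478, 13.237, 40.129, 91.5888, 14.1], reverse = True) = [91.5888, 82.478, 40.129, 14.1, 13.237]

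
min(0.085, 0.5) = 0.085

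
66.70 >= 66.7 True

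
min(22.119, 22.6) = 22.119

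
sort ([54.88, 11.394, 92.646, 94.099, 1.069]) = [1.069, 11.394, 54.88, 92.646, 94.099]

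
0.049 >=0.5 False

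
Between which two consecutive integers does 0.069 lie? 0 and 1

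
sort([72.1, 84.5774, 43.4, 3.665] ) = [3.665, 43.4, 72.1, 84.5774]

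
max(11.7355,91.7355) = 91.7355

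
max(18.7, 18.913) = 18.913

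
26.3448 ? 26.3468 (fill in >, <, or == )<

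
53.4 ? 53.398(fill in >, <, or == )>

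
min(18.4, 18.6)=18.4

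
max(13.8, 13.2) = 13.8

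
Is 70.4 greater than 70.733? No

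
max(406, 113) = 406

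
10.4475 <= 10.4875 True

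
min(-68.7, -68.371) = -68.7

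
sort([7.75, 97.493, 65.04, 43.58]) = [7.75, 43.58, 65.04, 97.493]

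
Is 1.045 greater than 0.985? Yes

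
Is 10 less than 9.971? No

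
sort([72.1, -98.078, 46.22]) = [-98.078, 46.22, 72.1]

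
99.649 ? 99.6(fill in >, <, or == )>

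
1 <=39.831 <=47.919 True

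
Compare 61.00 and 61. They are equal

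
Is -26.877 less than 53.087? Yes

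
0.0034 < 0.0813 True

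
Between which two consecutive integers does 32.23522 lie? 32 and 33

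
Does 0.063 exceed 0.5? No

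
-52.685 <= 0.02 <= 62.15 True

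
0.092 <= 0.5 True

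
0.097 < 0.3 True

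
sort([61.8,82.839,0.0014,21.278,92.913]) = [0.0014,21.278,61.8,82.839,92.913]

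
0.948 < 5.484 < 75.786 True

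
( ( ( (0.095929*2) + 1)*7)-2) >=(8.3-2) True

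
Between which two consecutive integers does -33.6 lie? -34 and -33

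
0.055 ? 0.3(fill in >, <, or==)<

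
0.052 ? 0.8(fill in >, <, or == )<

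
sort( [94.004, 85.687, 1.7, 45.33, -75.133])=[-75.133, 1.7, 45.33, 85.687, 94.004]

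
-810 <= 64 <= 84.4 True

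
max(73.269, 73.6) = 73.6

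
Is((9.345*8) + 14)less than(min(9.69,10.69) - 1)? No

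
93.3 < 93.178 False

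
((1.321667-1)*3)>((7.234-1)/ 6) False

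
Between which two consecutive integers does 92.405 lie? 92 and 93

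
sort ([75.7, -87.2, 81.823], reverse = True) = [81.823, 75.7, -87.2]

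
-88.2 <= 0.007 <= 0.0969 True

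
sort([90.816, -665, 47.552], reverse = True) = [90.816, 47.552, -665]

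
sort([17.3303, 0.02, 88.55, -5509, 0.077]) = [-5509, 0.02, 0.077, 17.3303, 88.55]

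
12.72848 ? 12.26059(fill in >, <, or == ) >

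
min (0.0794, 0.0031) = 0.0031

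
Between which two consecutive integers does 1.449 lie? 1 and 2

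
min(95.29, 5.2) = 5.2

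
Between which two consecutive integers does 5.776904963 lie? 5 and 6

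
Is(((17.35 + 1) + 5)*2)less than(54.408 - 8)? No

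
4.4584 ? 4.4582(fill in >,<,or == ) >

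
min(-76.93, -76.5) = -76.93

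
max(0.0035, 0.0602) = 0.0602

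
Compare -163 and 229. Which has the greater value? 229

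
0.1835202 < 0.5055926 True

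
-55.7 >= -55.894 True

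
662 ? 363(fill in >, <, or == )>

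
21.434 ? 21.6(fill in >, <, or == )<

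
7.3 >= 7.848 False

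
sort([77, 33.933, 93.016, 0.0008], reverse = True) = [93.016, 77, 33.933, 0.0008]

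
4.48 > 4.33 True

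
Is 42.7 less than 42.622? No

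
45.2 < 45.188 False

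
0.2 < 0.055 False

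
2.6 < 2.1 False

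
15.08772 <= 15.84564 True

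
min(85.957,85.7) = 85.7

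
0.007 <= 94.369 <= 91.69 False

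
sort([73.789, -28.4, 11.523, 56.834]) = [-28.4, 11.523, 56.834, 73.789]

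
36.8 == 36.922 False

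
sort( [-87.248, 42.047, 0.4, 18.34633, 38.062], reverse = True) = [42.047, 38.062, 18.34633, 0.4, -87.248]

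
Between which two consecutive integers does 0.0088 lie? 0 and 1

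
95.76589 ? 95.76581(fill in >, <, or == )>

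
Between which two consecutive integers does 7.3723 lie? 7 and 8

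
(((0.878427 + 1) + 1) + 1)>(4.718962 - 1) True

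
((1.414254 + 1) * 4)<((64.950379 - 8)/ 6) False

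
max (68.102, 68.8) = 68.8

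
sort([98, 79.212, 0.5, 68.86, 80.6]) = [0.5, 68.86, 79.212, 80.6, 98]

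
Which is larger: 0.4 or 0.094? 0.4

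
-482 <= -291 True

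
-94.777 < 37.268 True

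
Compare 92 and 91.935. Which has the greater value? 92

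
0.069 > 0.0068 True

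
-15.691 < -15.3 True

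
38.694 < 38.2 False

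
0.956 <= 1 True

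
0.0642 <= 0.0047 False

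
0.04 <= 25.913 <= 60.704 True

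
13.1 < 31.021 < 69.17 True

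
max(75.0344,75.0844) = 75.0844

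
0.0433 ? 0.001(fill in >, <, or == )>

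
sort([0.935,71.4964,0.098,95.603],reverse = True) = [95.603,71.4964,0.935,0.098]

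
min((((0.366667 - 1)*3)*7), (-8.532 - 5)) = -13.532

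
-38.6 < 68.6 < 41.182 False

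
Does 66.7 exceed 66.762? No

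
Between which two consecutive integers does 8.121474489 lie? 8 and 9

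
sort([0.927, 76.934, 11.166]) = [0.927, 11.166, 76.934]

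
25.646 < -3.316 False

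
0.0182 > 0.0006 True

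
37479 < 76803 True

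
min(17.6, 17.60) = 17.6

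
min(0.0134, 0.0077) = 0.0077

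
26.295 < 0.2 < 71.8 False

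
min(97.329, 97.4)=97.329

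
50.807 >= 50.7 True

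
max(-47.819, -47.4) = -47.4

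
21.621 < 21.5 False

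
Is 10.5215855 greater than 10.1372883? Yes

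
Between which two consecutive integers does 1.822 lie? 1 and 2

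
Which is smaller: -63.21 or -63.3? -63.3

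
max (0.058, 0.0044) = 0.058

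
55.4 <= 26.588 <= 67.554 False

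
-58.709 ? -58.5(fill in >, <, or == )<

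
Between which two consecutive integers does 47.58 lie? 47 and 48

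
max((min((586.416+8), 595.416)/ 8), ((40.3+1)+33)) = 74.302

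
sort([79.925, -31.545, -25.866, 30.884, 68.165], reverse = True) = [79.925, 68.165, 30.884, -25.866, -31.545]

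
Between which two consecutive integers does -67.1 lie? -68 and -67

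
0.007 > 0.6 False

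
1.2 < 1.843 True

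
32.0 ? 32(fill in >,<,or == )==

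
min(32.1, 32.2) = 32.1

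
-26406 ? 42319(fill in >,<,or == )<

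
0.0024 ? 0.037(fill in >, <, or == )<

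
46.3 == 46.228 False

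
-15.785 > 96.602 False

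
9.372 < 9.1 False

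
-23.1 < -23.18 False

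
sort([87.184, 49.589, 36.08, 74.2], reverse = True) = [87.184, 74.2, 49.589, 36.08]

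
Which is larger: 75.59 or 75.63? 75.63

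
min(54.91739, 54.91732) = 54.91732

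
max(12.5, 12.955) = 12.955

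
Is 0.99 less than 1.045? Yes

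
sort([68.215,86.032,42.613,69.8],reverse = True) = [86.032,69.8,68.215,42.613]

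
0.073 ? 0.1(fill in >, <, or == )<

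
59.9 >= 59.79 True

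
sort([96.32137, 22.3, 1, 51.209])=[1, 22.3, 51.209, 96.32137]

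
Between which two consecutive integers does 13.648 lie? 13 and 14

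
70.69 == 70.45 False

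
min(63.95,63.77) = 63.77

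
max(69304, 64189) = 69304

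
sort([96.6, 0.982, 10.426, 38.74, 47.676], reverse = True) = [96.6, 47.676, 38.74, 10.426, 0.982]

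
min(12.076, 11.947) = 11.947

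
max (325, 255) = 325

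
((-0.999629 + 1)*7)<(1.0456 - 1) True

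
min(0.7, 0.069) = 0.069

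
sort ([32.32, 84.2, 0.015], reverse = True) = [84.2, 32.32, 0.015]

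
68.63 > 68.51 True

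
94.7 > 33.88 True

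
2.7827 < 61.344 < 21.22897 False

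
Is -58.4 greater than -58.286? No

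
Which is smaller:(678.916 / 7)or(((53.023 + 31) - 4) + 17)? (678.916 / 7)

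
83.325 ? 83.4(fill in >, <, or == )<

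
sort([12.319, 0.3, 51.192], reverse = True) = [51.192, 12.319, 0.3]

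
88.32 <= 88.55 True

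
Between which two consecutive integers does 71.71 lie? 71 and 72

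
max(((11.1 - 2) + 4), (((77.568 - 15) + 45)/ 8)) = 13.446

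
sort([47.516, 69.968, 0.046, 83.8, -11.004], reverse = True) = [83.8, 69.968, 47.516, 0.046, -11.004]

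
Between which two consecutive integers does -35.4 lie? -36 and -35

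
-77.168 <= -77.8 False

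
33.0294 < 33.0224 False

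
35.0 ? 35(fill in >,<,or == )==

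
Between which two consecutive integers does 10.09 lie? 10 and 11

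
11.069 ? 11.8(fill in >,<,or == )<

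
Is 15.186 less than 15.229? Yes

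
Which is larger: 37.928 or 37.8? 37.928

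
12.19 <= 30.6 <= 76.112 True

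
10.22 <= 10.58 True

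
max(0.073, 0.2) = 0.2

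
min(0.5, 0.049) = 0.049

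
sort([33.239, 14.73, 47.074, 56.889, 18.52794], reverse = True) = [56.889, 47.074, 33.239, 18.52794, 14.73]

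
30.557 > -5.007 True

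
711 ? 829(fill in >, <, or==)<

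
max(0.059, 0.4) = 0.4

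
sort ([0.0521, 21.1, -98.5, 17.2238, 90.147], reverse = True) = [90.147, 21.1, 17.2238, 0.0521, -98.5]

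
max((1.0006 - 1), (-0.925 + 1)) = 0.075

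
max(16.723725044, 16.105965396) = 16.723725044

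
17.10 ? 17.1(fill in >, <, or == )==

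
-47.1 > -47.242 True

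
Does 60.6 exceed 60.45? Yes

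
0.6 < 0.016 False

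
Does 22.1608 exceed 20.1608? Yes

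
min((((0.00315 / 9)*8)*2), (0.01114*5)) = 0.0056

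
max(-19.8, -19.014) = -19.014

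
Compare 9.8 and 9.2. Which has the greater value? 9.8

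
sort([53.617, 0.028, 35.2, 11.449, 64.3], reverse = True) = [64.3, 53.617, 35.2, 11.449, 0.028]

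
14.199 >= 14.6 False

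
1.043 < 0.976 False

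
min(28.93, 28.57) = 28.57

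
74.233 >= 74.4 False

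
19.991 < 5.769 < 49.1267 False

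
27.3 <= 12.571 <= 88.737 False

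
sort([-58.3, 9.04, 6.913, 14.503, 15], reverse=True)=[15, 14.503, 9.04, 6.913, -58.3]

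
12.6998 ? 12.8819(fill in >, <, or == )<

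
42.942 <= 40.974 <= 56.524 False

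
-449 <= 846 True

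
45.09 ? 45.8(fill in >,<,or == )<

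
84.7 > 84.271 True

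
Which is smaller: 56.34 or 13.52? 13.52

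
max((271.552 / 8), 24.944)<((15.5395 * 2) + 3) True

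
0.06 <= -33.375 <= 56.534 False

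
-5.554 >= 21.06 False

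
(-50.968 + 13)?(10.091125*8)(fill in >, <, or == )<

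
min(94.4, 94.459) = 94.4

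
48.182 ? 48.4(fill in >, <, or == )<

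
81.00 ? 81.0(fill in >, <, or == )==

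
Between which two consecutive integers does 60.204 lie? 60 and 61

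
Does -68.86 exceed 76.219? No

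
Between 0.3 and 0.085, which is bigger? 0.3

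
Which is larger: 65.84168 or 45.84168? 65.84168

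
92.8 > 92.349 True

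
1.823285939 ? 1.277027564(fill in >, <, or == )>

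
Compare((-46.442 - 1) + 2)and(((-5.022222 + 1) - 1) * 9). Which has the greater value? (((-5.022222 + 1) - 1) * 9)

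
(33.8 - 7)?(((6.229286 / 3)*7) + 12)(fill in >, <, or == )>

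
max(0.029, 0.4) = 0.4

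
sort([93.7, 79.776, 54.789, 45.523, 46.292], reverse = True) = [93.7, 79.776, 54.789, 46.292, 45.523]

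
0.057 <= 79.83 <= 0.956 False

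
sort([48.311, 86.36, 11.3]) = [11.3, 48.311, 86.36]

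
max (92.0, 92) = 92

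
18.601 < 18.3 False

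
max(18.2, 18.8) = 18.8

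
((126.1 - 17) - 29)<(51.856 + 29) True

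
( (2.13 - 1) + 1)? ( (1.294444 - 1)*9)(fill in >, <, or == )<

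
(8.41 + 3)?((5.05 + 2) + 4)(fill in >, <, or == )>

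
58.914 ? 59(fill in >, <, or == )<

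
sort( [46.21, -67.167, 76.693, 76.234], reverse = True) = [76.693, 76.234, 46.21, -67.167]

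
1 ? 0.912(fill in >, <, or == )>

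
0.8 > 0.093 True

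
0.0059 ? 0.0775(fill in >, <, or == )<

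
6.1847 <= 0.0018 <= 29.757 False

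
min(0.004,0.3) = 0.004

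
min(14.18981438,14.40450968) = 14.18981438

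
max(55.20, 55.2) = 55.2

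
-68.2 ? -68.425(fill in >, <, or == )>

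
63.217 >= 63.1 True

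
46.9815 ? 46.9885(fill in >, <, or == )<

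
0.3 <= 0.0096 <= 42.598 False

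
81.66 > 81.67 False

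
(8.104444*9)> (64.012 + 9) False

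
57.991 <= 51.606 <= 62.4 False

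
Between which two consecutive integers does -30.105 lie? -31 and -30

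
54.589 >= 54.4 True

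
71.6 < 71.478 False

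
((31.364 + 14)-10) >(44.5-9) False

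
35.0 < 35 False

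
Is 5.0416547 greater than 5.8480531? No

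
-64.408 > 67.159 False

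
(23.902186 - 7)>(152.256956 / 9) False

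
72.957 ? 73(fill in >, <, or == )<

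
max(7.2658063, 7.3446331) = 7.3446331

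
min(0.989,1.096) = 0.989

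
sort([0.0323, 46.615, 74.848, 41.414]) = [0.0323, 41.414, 46.615, 74.848]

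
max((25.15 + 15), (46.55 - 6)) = 40.55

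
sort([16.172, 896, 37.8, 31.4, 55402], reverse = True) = [55402, 896, 37.8, 31.4, 16.172]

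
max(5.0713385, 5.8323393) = 5.8323393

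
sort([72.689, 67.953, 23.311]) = [23.311, 67.953, 72.689]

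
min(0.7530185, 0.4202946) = 0.4202946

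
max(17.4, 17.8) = 17.8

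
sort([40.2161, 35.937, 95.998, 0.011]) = [0.011, 35.937, 40.2161, 95.998]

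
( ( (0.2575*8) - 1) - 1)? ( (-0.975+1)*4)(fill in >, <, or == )<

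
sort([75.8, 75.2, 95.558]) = [75.2, 75.8, 95.558]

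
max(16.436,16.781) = 16.781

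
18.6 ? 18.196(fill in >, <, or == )>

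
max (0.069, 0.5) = 0.5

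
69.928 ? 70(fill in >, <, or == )<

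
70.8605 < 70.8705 True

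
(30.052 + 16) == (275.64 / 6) False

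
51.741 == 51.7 False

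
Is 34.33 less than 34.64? Yes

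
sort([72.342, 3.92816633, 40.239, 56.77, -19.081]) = [-19.081, 3.92816633, 40.239, 56.77, 72.342]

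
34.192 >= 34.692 False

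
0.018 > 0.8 False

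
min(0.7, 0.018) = 0.018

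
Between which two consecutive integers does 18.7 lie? 18 and 19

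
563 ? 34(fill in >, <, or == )>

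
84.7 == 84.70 True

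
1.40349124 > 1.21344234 True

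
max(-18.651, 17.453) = 17.453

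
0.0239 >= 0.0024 True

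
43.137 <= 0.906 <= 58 False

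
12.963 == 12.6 False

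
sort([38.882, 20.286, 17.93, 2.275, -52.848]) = [-52.848, 2.275, 17.93, 20.286, 38.882]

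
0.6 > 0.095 True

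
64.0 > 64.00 False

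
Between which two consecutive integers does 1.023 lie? 1 and 2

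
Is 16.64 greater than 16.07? Yes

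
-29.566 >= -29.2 False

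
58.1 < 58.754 True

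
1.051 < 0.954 False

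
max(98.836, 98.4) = 98.836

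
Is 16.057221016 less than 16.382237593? Yes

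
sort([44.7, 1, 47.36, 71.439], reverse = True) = [71.439, 47.36, 44.7, 1]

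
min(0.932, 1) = 0.932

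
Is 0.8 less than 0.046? No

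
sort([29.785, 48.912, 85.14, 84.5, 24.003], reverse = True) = [85.14, 84.5, 48.912, 29.785, 24.003]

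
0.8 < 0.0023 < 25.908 False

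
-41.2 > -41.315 True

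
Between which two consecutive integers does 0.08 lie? 0 and 1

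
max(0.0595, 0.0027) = 0.0595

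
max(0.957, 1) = 1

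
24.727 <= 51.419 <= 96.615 True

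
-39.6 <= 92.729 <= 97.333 True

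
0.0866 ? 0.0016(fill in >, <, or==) >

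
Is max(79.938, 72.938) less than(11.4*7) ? No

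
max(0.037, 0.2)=0.2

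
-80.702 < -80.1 True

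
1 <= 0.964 False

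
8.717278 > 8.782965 False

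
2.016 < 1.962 False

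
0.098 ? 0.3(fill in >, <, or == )<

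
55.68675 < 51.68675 False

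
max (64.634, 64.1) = 64.634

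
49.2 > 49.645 False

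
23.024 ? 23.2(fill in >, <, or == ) <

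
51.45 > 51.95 False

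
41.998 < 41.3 False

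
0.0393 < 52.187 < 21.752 False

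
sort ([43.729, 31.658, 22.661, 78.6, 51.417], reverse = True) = [78.6, 51.417, 43.729, 31.658, 22.661]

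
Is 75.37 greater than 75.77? No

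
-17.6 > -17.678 True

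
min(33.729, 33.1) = 33.1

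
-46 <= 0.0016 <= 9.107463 True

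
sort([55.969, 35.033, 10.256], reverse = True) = [55.969, 35.033, 10.256]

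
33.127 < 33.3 True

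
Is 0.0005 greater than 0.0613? No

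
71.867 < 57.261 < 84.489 False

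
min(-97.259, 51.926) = -97.259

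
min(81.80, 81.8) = 81.80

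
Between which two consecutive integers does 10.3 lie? 10 and 11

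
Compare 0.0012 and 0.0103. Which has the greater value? 0.0103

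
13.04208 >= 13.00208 True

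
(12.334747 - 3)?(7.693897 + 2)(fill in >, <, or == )<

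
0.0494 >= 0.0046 True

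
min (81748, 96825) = 81748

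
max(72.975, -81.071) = 72.975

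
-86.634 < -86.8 False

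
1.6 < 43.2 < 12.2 False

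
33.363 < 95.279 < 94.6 False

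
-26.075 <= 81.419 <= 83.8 True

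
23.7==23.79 False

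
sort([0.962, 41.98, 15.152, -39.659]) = [-39.659, 0.962, 15.152, 41.98]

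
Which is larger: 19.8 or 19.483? 19.8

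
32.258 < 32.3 True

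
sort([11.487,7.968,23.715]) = [7.968,11.487,23.715]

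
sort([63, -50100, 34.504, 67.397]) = [-50100, 34.504, 63, 67.397]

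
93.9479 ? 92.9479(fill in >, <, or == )>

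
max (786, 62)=786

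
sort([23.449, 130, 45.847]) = [23.449, 45.847, 130]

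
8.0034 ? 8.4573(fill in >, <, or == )<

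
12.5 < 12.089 False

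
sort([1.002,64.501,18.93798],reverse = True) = [64.501,18.93798,1.002]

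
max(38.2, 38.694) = 38.694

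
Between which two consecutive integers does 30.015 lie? 30 and 31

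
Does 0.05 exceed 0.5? No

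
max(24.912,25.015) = 25.015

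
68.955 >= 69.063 False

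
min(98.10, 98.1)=98.10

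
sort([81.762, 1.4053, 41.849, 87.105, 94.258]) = [1.4053, 41.849, 81.762, 87.105, 94.258]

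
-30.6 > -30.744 True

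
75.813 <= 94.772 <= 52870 True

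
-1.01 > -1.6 True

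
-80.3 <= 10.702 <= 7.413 False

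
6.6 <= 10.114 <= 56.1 True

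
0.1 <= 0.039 False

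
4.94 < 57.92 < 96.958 True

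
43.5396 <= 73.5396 True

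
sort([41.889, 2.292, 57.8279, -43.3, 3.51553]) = [-43.3, 2.292, 3.51553, 41.889, 57.8279]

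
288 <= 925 True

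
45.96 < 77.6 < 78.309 True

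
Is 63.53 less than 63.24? No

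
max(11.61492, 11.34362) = 11.61492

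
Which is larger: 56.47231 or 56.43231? 56.47231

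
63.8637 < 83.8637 True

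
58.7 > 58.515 True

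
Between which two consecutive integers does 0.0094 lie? 0 and 1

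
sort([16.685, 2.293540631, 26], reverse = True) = [26, 16.685, 2.293540631]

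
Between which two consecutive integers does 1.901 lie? 1 and 2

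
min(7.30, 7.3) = 7.30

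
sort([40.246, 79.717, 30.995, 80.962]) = [30.995, 40.246, 79.717, 80.962]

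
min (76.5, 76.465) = 76.465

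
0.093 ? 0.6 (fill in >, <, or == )<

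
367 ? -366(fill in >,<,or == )>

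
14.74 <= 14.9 True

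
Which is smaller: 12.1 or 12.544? 12.1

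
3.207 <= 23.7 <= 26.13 True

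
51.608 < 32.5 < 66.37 False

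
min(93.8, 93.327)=93.327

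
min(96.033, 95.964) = 95.964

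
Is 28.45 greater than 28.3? Yes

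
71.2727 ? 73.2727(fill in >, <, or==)<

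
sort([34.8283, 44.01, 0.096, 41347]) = [0.096, 34.8283, 44.01, 41347]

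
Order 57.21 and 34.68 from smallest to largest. 34.68, 57.21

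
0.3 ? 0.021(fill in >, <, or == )>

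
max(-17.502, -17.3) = -17.3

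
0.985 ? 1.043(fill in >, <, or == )<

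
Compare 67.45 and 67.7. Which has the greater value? 67.7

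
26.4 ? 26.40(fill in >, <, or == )==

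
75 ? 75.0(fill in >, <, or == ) ==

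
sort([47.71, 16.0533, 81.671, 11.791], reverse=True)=[81.671, 47.71, 16.0533, 11.791]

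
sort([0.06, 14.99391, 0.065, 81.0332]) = [0.06, 0.065, 14.99391, 81.0332]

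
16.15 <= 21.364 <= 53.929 True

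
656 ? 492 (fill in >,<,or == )>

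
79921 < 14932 False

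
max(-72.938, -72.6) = -72.6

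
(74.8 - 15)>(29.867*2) True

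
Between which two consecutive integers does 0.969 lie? 0 and 1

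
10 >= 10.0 True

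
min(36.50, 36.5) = 36.50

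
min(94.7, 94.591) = 94.591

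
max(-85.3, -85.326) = -85.3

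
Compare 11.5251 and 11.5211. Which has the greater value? 11.5251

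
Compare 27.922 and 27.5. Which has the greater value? 27.922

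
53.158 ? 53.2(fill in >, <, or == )<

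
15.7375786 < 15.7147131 False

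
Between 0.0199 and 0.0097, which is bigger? 0.0199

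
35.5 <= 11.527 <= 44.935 False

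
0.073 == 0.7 False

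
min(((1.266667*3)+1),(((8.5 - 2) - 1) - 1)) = 4.5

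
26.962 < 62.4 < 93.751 True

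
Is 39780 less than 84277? Yes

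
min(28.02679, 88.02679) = 28.02679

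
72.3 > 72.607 False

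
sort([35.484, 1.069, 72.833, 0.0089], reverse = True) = [72.833, 35.484, 1.069, 0.0089]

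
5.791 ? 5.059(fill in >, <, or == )>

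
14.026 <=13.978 False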